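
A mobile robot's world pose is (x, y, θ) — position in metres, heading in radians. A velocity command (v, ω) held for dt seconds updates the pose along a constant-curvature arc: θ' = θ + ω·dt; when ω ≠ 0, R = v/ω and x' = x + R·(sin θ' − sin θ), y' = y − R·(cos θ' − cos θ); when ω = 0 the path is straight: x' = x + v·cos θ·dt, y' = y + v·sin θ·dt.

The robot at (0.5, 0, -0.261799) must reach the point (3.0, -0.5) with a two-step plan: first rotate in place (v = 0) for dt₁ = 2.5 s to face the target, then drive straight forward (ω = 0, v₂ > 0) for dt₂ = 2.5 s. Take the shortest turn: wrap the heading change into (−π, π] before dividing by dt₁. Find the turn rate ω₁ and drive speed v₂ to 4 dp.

ω₁ = 0.0258, v₂ = 1.0198

heading to target = atan2(-0.5−0, 3−0.5) = -0.1974
Δθ = wrap(-0.1974 − -0.2618) = 0.0644; ω₁ = Δθ/dt₁ = 0.0258
distance = √((3−0.5)² + (-0.5−0)²) = 2.5495; v₂ = distance/dt₂ = 1.0198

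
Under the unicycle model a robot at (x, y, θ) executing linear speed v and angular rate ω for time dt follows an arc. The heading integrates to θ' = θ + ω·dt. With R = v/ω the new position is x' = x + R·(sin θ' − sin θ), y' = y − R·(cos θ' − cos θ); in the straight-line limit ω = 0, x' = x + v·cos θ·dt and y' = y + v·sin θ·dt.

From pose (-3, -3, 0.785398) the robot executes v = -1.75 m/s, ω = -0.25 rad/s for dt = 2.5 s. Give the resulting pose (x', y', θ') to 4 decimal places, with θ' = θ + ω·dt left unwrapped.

θ' = 0.7854 + -0.25·2.5 = 0.1604
R = v/ω = -1.75/-0.25 = 7.0000
x' = -3 + 7.0000·(sin 0.1604 − sin 0.7854) = -6.8318
y' = -3 − 7.0000·(cos 0.1604 − cos 0.7854) = -4.9604

(-6.8318, -4.9604, 0.1604)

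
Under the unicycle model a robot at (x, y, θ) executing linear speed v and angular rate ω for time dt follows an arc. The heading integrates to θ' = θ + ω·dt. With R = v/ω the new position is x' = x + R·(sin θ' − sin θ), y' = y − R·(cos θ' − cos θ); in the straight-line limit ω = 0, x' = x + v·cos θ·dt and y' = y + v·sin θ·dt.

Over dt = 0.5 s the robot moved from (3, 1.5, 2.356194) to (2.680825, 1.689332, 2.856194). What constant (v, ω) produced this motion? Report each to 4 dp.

v = 0.7500, ω = 1.0000

Δθ = 2.856194 − 2.356194 = 0.500000
ω = Δθ/dt = 0.500000/0.5 = 1.0000
R = Δx/(sin θ' − sin θ) = 0.7500
v = R·ω = 0.7500·1.0000 = 0.7500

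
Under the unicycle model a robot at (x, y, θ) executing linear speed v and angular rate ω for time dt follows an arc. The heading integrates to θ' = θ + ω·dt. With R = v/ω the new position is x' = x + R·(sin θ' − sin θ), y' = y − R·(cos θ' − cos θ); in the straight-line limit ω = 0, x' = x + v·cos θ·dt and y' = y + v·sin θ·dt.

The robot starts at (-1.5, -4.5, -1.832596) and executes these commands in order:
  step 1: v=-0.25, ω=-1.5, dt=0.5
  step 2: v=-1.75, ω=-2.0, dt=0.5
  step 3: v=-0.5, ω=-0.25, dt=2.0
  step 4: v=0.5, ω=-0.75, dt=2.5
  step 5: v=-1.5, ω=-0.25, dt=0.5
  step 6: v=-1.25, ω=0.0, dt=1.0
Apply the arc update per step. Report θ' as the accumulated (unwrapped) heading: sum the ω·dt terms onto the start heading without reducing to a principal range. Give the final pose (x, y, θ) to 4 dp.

(-1.4504, -4.4027, -6.0826)

step 1: θ'=-2.5826 (R=0.1667) → pose (-1.4274, -4.4018, -2.5826)
step 2: θ'=-3.5826 (R=0.8750) → pose (-0.5899, -4.3524, -3.5826)
step 3: θ'=-4.0826 (R=2.0000) → pose (0.1727, -4.9831, -4.0826)
step 4: θ'=-5.9576 (R=-0.6667) → pose (0.4983, -3.9588, -5.9576)
step 5: θ'=-6.0826 (R=6.0000) → pose (-0.2255, -4.1537, -6.0826)
step 6: θ'=-6.0826 (straight) → pose (-1.4504, -4.4027, -6.0826)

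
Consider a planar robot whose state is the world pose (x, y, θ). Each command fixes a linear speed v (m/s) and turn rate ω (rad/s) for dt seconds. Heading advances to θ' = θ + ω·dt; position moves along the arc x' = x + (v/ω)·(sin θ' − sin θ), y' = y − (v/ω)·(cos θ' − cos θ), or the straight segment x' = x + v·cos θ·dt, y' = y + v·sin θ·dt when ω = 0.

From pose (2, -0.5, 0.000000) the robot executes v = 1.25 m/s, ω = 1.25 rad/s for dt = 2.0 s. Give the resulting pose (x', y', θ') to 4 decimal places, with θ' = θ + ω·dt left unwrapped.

θ' = 0.0000 + 1.25·2.0 = 2.5000
R = v/ω = 1.25/1.25 = 1.0000
x' = 2 + 1.0000·(sin 2.5000 − sin 0.0000) = 2.5985
y' = -0.5 − 1.0000·(cos 2.5000 − cos 0.0000) = 1.3011

(2.5985, 1.3011, 2.5000)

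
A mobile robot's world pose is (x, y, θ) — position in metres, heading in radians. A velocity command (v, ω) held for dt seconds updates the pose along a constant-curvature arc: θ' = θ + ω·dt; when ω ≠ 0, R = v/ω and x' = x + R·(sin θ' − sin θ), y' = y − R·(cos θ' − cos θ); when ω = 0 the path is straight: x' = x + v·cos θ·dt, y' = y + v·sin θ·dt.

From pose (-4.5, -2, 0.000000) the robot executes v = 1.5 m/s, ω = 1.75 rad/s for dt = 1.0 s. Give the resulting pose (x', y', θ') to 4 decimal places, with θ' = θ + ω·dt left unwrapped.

(-3.6566, -0.9901, 1.7500)

θ' = 0.0000 + 1.75·1.0 = 1.7500
R = v/ω = 1.5/1.75 = 0.8571
x' = -4.5 + 0.8571·(sin 1.7500 − sin 0.0000) = -3.6566
y' = -2 − 0.8571·(cos 1.7500 − cos 0.0000) = -0.9901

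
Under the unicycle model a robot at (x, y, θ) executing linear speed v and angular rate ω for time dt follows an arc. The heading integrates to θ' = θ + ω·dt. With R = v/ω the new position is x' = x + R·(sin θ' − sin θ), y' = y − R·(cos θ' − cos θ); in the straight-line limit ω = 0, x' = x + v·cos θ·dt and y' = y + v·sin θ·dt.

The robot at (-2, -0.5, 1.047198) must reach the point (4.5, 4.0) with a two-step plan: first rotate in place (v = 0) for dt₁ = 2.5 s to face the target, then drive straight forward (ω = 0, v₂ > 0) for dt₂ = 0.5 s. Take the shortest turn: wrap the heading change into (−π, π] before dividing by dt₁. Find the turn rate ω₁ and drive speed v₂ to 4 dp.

ω₁ = -0.1767, v₂ = 15.8114

heading to target = atan2(4−-0.5, 4.5−-2) = 0.6055
Δθ = wrap(0.6055 − 1.0472) = -0.4417; ω₁ = Δθ/dt₁ = -0.1767
distance = √((4.5−-2)² + (4−-0.5)²) = 7.9057; v₂ = distance/dt₂ = 15.8114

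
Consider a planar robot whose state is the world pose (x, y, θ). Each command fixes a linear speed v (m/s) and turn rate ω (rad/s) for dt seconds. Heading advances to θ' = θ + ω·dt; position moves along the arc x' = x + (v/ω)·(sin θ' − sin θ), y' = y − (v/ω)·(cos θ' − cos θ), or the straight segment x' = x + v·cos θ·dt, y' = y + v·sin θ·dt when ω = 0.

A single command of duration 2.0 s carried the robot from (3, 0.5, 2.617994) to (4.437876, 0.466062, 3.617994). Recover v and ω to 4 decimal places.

Δθ = 3.617994 − 2.617994 = 1.000000
ω = Δθ/dt = 1.000000/2.0 = 0.5000
R = Δx/(sin θ' − sin θ) = -1.5000
v = R·ω = -1.5000·0.5000 = -0.7500

v = -0.7500, ω = 0.5000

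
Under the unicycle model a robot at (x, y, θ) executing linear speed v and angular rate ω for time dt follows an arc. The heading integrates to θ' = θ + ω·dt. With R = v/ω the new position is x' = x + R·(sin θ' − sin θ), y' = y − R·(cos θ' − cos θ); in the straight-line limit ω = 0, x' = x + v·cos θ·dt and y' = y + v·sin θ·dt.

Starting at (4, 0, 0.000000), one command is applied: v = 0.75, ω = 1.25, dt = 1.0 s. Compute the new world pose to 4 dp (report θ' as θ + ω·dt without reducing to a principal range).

(4.5694, 0.4108, 1.2500)

θ' = 0.0000 + 1.25·1.0 = 1.2500
R = v/ω = 0.75/1.25 = 0.6000
x' = 4 + 0.6000·(sin 1.2500 − sin 0.0000) = 4.5694
y' = 0 − 0.6000·(cos 1.2500 − cos 0.0000) = 0.4108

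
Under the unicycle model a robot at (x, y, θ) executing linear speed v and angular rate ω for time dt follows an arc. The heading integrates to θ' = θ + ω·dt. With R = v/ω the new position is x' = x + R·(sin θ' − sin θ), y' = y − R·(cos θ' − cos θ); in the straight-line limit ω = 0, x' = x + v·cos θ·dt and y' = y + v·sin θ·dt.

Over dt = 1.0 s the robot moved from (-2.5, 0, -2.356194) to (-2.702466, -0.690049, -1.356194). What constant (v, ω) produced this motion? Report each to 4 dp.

v = 0.7500, ω = 1.0000

Δθ = -1.356194 − -2.356194 = 1.000000
ω = Δθ/dt = 1.000000/1.0 = 1.0000
R = −Δy/(cos θ' − cos θ) = 0.7500
v = R·ω = 0.7500·1.0000 = 0.7500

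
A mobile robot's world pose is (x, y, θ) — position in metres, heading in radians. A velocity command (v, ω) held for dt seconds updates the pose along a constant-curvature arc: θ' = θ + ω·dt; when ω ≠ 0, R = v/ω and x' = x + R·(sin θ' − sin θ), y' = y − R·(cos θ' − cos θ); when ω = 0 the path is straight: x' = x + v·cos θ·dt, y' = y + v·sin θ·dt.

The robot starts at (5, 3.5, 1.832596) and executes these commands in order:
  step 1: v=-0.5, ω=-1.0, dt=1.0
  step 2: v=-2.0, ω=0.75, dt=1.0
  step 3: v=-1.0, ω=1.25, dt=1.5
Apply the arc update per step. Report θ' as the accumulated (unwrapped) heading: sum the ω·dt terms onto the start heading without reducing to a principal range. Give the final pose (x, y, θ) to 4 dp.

(5.2414, 0.4571, 3.4576)

step 1: θ'=0.8326 (R=0.5000) → pose (4.8869, 3.0341, 0.8326)
step 2: θ'=1.5826 (R=-2.6667) → pose (4.1929, 1.2081, 1.5826)
step 3: θ'=3.4576 (R=-0.8000) → pose (5.2414, 0.4571, 3.4576)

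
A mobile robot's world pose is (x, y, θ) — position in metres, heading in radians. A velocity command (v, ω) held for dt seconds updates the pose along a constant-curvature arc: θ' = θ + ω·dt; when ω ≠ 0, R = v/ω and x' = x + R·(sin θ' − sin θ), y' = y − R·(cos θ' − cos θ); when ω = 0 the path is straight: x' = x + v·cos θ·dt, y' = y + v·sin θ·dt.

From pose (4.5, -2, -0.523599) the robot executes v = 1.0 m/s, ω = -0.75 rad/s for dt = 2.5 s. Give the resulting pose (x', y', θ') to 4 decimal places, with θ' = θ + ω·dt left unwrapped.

θ' = -0.5236 + -0.75·2.5 = -2.3986
R = v/ω = 1.0/-0.75 = -1.3333
x' = 4.5 + -1.3333·(sin -2.3986 − sin -0.5236) = 4.7353
y' = -2 − -1.3333·(cos -2.3986 − cos -0.5236) = -4.1366

(4.7353, -4.1366, -2.3986)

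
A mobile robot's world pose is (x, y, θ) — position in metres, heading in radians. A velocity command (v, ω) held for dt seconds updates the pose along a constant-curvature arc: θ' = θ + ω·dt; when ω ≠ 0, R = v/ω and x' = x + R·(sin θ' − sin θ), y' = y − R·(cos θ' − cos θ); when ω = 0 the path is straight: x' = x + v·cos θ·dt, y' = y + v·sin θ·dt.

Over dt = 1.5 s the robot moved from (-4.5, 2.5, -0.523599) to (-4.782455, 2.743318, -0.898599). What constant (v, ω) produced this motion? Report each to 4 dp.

v = -0.2500, ω = -0.2500

Δθ = -0.898599 − -0.523599 = -0.375000
ω = Δθ/dt = -0.375000/1.5 = -0.2500
R = Δx/(sin θ' − sin θ) = 1.0000
v = R·ω = 1.0000·-0.2500 = -0.2500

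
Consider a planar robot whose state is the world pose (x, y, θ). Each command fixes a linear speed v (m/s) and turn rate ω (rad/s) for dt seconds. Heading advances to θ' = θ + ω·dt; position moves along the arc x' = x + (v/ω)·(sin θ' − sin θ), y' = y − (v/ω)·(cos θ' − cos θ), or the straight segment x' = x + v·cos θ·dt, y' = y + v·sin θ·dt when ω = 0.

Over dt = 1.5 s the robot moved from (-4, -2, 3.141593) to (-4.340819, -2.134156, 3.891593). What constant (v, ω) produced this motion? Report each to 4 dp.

Δθ = 3.891593 − 3.141593 = 0.750000
ω = Δθ/dt = 0.750000/1.5 = 0.5000
R = Δx/(sin θ' − sin θ) = 0.5000
v = R·ω = 0.5000·0.5000 = 0.2500

v = 0.2500, ω = 0.5000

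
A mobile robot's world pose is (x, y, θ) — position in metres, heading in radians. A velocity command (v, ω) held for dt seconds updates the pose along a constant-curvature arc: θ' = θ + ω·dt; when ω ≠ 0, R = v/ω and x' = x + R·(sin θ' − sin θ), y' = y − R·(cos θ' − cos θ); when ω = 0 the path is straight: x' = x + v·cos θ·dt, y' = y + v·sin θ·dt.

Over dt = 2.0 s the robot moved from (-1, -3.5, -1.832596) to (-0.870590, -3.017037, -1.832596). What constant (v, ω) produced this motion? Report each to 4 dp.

Δθ = -1.832596 − -1.832596 = 0.000000
ω = Δθ/dt = 0.000000/2.0 = 0.0000
ω = 0 → v = (Δx·cos θ + Δy·sin θ)/dt = -0.2500

v = -0.2500, ω = 0.0000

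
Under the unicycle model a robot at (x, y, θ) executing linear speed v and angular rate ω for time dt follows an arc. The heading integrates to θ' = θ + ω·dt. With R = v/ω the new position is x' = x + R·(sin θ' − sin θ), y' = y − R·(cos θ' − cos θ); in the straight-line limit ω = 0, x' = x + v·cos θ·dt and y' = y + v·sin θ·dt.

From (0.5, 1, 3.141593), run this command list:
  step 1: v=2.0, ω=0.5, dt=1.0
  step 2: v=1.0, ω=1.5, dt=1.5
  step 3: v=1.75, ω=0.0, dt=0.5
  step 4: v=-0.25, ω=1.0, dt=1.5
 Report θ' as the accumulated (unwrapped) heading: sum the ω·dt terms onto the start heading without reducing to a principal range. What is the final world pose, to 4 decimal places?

step 1: θ'=3.6416 (R=4.0000) → pose (-1.4177, 0.5103, 3.6416)
step 2: θ'=5.8916 (R=0.6667) → pose (-1.3525, -0.6909, 5.8916)
step 3: θ'=5.8916 (straight) → pose (-0.5438, -1.0249, 5.8916)
step 4: θ'=7.3916 (R=-0.2500) → pose (-0.8629, -1.1444, 7.3916)

(-0.8629, -1.1444, 7.3916)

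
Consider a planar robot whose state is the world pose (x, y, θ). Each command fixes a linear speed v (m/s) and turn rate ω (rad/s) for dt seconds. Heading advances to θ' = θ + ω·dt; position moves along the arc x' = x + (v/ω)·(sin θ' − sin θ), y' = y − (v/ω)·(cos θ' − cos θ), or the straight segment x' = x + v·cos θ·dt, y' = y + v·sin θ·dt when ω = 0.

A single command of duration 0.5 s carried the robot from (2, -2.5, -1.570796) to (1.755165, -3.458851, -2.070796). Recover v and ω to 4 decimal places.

Δθ = -2.070796 − -1.570796 = -0.500000
ω = Δθ/dt = -0.500000/0.5 = -1.0000
R = −Δy/(cos θ' − cos θ) = -2.0000
v = R·ω = -2.0000·-1.0000 = 2.0000

v = 2.0000, ω = -1.0000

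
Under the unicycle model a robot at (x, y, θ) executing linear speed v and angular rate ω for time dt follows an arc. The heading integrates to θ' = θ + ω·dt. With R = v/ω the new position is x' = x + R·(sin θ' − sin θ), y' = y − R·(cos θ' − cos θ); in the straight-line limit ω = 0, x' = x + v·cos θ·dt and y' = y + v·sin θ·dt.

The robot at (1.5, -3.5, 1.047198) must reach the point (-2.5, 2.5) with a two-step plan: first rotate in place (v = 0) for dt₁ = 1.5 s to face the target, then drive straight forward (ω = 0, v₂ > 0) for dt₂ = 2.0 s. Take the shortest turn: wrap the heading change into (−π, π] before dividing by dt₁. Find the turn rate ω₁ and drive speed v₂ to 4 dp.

heading to target = atan2(2.5−-3.5, -2.5−1.5) = 2.1588
Δθ = wrap(2.1588 − 1.0472) = 1.1116; ω₁ = Δθ/dt₁ = 0.7411
distance = √((-2.5−1.5)² + (2.5−-3.5)²) = 7.2111; v₂ = distance/dt₂ = 3.6056

ω₁ = 0.7411, v₂ = 3.6056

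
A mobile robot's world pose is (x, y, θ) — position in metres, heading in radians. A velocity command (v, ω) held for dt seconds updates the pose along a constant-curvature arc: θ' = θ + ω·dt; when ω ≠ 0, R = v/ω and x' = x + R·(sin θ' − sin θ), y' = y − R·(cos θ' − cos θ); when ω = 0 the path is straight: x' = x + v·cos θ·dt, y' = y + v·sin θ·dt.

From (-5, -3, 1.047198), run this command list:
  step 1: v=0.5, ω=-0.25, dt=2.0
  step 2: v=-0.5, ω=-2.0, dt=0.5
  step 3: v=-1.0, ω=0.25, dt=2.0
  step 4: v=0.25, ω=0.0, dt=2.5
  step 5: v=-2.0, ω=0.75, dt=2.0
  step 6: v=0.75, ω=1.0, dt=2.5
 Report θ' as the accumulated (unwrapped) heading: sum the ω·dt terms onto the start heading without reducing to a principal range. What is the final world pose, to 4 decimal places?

step 1: θ'=0.5472 (R=-2.0000) → pose (-4.3085, -2.2920, 0.5472)
step 2: θ'=-0.4528 (R=0.2500) → pose (-4.5480, -2.3033, -0.4528)
step 3: θ'=0.0472 (R=-4.0000) → pose (-6.4867, -1.9047, 0.0472)
step 4: θ'=0.0472 (straight) → pose (-5.8624, -1.8752, 0.0472)
step 5: θ'=1.5472 (R=-2.6667) → pose (-8.4025, -4.4760, 1.5472)
step 6: θ'=4.0472 (R=0.7500) → pose (-9.7424, -3.9954, 4.0472)

(-9.7424, -3.9954, 4.0472)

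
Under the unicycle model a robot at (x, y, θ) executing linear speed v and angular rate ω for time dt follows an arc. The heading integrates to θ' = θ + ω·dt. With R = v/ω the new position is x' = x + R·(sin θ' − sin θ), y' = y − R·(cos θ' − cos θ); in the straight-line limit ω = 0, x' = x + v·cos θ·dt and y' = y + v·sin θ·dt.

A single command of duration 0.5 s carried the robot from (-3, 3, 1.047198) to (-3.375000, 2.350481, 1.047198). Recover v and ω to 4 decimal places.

v = -1.5000, ω = 0.0000

Δθ = 1.047198 − 1.047198 = 0.000000
ω = Δθ/dt = 0.000000/0.5 = 0.0000
ω = 0 → v = (Δx·cos θ + Δy·sin θ)/dt = -1.5000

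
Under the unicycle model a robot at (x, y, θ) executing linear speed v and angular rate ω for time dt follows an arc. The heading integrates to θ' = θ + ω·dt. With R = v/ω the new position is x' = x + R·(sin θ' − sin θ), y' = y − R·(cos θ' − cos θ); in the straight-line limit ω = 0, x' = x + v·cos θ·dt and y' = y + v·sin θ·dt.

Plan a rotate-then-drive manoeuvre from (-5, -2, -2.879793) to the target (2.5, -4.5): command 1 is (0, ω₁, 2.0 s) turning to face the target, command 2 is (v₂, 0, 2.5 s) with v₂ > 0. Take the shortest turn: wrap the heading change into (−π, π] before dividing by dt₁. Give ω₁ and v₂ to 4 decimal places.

ω₁ = 1.2790, v₂ = 3.1623

heading to target = atan2(-4.5−-2, 2.5−-5) = -0.3218
Δθ = wrap(-0.3218 − -2.8798) = 2.5580; ω₁ = Δθ/dt₁ = 1.2790
distance = √((2.5−-5)² + (-4.5−-2)²) = 7.9057; v₂ = distance/dt₂ = 3.1623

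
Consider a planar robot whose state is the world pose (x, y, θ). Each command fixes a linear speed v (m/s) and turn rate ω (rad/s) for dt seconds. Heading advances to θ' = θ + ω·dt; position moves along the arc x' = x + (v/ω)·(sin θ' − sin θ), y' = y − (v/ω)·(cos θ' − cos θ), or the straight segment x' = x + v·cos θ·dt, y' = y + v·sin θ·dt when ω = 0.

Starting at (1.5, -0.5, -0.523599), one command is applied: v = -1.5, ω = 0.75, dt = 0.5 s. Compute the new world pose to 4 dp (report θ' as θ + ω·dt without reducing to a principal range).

(0.7961, -0.2541, -0.1486)

θ' = -0.5236 + 0.75·0.5 = -0.1486
R = v/ω = -1.5/0.75 = -2.0000
x' = 1.5 + -2.0000·(sin -0.1486 − sin -0.5236) = 0.7961
y' = -0.5 − -2.0000·(cos -0.1486 − cos -0.5236) = -0.2541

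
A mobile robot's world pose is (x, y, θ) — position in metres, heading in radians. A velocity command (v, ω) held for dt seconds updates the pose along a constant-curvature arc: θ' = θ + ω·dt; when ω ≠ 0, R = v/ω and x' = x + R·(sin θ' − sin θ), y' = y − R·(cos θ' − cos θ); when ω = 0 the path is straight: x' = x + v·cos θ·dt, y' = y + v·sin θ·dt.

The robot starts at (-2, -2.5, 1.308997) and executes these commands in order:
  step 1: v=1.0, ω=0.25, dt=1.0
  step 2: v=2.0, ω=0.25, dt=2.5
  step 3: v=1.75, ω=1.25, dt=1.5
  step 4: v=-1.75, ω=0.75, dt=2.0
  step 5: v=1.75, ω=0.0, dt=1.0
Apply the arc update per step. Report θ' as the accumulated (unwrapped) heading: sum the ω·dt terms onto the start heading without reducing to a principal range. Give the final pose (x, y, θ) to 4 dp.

step 1: θ'=1.5590 (R=4.0000) → pose (-1.8640, -1.5119, 1.5590)
step 2: θ'=2.1840 (R=8.0000) → pose (-3.3209, 3.1864, 2.1840)
step 3: θ'=4.0590 (R=1.4000) → pose (-5.5775, 3.2317, 4.0590)
step 4: θ'=5.5590 (R=-2.3333) → pose (-5.8843, 6.3979, 5.5590)
step 5: θ'=5.5590 (straight) → pose (-4.5735, 5.2385, 5.5590)

(-4.5735, 5.2385, 5.5590)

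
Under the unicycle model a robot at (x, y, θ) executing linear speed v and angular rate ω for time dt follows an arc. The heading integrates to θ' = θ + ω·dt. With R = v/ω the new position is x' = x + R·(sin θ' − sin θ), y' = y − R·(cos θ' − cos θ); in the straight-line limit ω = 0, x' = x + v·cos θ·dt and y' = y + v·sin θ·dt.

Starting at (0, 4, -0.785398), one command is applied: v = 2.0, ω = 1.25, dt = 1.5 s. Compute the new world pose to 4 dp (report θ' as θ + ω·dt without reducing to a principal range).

(2.5497, 4.3908, 1.0896)

θ' = -0.7854 + 1.25·1.5 = 1.0896
R = v/ω = 2.0/1.25 = 1.6000
x' = 0 + 1.6000·(sin 1.0896 − sin -0.7854) = 2.5497
y' = 4 − 1.6000·(cos 1.0896 − cos -0.7854) = 4.3908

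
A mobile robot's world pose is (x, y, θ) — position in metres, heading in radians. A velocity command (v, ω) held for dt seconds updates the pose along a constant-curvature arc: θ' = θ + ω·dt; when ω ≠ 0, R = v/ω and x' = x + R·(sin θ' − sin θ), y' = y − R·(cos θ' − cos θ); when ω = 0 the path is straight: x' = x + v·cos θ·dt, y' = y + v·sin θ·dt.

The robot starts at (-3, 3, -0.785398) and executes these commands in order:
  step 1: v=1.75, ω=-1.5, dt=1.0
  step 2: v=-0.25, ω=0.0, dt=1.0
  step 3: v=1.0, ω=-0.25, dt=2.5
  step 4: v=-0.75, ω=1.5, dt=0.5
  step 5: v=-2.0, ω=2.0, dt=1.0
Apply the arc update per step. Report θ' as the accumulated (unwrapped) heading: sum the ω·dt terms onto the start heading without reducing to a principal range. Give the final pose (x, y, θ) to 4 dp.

step 1: θ'=-2.2854 (R=-1.1667) → pose (-2.9437, 1.4105, -2.2854)
step 2: θ'=-2.2854 (straight) → pose (-2.7799, 1.5993, -2.2854)
step 3: θ'=-2.9104 (R=-4.0000) → pose (-4.8847, 0.3270, -2.9104)
step 4: θ'=-2.1604 (R=-0.5000) → pose (-4.5837, 0.5357, -2.1604)
step 5: θ'=-0.1604 (R=-1.0000) → pose (-5.2552, 2.0789, -0.1604)

(-5.2552, 2.0789, -0.1604)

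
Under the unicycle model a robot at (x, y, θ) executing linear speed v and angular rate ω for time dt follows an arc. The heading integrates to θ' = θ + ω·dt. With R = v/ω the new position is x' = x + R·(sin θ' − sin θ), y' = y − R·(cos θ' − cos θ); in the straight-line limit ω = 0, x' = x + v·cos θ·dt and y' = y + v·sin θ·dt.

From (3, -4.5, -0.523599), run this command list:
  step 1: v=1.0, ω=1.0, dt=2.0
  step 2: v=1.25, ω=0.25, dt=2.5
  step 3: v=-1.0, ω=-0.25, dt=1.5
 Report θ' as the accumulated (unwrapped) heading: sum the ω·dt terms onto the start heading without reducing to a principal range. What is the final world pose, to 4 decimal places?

(4.3320, -2.1310, 1.7264)

step 1: θ'=1.4764 (R=1.0000) → pose (4.4955, -3.7282, 1.4764)
step 2: θ'=2.1014 (R=5.0000) → pose (3.8303, -0.7267, 2.1014)
step 3: θ'=1.7264 (R=4.0000) → pose (4.3320, -2.1310, 1.7264)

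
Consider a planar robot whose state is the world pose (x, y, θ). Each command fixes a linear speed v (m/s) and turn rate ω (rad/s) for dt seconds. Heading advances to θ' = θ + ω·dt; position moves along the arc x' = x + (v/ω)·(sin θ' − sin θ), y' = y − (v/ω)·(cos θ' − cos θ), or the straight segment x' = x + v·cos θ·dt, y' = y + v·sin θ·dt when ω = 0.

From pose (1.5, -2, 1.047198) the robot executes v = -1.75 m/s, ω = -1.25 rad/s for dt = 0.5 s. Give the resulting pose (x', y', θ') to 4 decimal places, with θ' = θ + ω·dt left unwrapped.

(0.8612, -2.5771, 0.4222)

θ' = 1.0472 + -1.25·0.5 = 0.4222
R = v/ω = -1.75/-1.25 = 1.4000
x' = 1.5 + 1.4000·(sin 0.4222 − sin 1.0472) = 0.8612
y' = -2 − 1.4000·(cos 0.4222 − cos 1.0472) = -2.5771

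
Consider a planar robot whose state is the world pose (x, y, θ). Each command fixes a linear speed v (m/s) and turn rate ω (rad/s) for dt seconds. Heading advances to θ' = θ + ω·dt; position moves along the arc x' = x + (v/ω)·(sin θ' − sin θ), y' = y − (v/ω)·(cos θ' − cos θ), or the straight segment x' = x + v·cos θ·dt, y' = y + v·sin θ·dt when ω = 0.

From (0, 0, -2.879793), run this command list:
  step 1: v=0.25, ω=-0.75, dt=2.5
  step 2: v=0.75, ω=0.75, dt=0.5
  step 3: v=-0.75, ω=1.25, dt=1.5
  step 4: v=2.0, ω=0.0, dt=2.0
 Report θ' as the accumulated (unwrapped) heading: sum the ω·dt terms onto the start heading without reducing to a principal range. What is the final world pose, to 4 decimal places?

step 1: θ'=-4.7548 (R=-0.3333) → pose (-0.4193, 0.3361, -4.7548)
step 2: θ'=-4.3798 (R=1.0000) → pose (-0.4732, 0.7050, -4.3798)
step 3: θ'=-2.5048 (R=-0.6000) → pose (0.4507, 0.4185, -2.5048)
step 4: θ'=-2.5048 (straight) → pose (-2.7653, -1.9600, -2.5048)

(-2.7653, -1.9600, -2.5048)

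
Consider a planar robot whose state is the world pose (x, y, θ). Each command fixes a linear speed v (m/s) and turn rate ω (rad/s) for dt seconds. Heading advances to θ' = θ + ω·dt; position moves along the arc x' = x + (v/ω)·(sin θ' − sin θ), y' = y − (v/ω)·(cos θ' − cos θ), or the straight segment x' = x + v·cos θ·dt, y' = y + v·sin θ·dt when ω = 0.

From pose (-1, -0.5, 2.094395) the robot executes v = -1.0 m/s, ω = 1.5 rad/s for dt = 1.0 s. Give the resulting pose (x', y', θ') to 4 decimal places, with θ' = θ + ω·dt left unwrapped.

(-0.1310, -0.7661, 3.5944)

θ' = 2.0944 + 1.5·1.0 = 3.5944
R = v/ω = -1.0/1.5 = -0.6667
x' = -1 + -0.6667·(sin 3.5944 − sin 2.0944) = -0.1310
y' = -0.5 − -0.6667·(cos 3.5944 − cos 2.0944) = -0.7661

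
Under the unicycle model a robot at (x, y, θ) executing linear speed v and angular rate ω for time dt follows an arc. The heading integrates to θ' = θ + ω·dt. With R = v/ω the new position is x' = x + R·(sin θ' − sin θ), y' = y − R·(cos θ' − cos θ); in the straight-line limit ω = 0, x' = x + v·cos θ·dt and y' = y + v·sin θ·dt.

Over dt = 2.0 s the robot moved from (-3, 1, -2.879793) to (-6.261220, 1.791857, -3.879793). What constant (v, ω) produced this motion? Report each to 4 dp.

Δθ = -3.879793 − -2.879793 = -1.000000
ω = Δθ/dt = -1.000000/2.0 = -0.5000
R = Δx/(sin θ' − sin θ) = -3.5000
v = R·ω = -3.5000·-0.5000 = 1.7500

v = 1.7500, ω = -0.5000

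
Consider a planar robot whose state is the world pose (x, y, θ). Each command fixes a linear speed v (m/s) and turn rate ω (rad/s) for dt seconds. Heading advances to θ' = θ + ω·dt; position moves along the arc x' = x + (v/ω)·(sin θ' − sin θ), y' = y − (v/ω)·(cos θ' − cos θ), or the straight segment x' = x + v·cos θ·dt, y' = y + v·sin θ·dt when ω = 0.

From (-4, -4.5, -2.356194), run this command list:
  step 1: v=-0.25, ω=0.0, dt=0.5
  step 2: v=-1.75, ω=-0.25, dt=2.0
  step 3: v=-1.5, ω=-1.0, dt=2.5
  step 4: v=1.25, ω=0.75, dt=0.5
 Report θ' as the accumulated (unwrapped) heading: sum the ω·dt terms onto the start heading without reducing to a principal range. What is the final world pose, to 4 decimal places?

step 1: θ'=-2.3562 (straight) → pose (-3.9116, -4.4116, -2.3562)
step 2: θ'=-2.8562 (R=7.0000) → pose (-0.9326, -2.6445, -2.8562)
step 3: θ'=-5.3562 (R=1.5000) → pose (0.6894, -4.9842, -5.3562)
step 4: θ'=-4.9812 (R=1.6667) → pose (0.9632, -4.4264, -4.9812)

(0.9632, -4.4264, -4.9812)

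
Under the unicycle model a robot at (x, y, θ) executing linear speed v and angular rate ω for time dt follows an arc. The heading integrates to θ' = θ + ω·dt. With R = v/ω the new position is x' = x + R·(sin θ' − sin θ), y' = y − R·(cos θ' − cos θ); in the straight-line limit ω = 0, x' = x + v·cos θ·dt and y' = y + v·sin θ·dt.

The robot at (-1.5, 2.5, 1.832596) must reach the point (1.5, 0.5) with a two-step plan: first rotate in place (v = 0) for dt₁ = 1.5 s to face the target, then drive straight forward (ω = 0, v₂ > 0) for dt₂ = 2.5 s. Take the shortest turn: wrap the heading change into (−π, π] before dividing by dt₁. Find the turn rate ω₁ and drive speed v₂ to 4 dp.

ω₁ = -1.6137, v₂ = 1.4422

heading to target = atan2(0.5−2.5, 1.5−-1.5) = -0.5880
Δθ = wrap(-0.5880 − 1.8326) = -2.4206; ω₁ = Δθ/dt₁ = -1.6137
distance = √((1.5−-1.5)² + (0.5−2.5)²) = 3.6056; v₂ = distance/dt₂ = 1.4422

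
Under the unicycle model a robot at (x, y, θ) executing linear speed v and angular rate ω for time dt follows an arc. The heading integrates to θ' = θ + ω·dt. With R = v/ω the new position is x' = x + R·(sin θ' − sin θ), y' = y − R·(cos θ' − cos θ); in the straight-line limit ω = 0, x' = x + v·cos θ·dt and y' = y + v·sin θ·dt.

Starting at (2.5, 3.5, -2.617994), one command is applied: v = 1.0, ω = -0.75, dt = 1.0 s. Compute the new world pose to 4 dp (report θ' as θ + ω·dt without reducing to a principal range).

(1.5340, 3.3554, -3.3680)

θ' = -2.6180 + -0.75·1.0 = -3.3680
R = v/ω = 1.0/-0.75 = -1.3333
x' = 2.5 + -1.3333·(sin -3.3680 − sin -2.6180) = 1.5340
y' = 3.5 − -1.3333·(cos -3.3680 − cos -2.6180) = 3.3554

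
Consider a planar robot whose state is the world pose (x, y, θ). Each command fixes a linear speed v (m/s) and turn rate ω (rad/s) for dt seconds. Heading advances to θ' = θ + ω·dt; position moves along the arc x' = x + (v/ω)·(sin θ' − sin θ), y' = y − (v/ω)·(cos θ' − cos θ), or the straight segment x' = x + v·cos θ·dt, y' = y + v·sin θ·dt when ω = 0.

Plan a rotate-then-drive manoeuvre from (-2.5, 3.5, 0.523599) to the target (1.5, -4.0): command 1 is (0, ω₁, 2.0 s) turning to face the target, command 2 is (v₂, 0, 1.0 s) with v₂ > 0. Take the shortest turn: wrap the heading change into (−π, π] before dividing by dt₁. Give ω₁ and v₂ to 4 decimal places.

ω₁ = -0.8022, v₂ = 8.5000

heading to target = atan2(-4−3.5, 1.5−-2.5) = -1.0808
Δθ = wrap(-1.0808 − 0.5236) = -1.6044; ω₁ = Δθ/dt₁ = -0.8022
distance = √((1.5−-2.5)² + (-4−3.5)²) = 8.5000; v₂ = distance/dt₂ = 8.5000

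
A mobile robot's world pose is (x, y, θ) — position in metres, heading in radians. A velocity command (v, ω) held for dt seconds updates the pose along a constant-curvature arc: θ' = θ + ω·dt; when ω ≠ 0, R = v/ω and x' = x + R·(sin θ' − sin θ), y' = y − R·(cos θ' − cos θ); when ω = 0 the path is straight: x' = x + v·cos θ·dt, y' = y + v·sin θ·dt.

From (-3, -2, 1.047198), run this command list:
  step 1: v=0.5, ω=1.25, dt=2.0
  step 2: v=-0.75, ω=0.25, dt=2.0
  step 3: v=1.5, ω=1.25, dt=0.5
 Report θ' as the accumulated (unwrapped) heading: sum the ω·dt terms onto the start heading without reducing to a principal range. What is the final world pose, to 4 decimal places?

step 1: θ'=3.5472 (R=0.4000) → pose (-3.5042, -1.4325, 3.5472)
step 2: θ'=4.0472 (R=-3.0000) → pose (-2.3276, -0.5275, 4.0472)
step 3: θ'=4.6722 (R=1.2000) → pose (-2.5824, -1.2199, 4.6722)

(-2.5824, -1.2199, 4.6722)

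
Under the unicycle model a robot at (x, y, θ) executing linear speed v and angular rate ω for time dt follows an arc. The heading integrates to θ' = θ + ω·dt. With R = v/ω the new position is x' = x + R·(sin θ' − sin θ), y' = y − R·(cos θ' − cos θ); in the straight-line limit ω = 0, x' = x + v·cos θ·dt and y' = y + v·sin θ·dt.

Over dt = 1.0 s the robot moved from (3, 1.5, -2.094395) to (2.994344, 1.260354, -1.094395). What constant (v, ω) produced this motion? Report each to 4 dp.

v = 0.2500, ω = 1.0000

Δθ = -1.094395 − -2.094395 = 1.000000
ω = Δθ/dt = 1.000000/1.0 = 1.0000
R = −Δy/(cos θ' − cos θ) = 0.2500
v = R·ω = 0.2500·1.0000 = 0.2500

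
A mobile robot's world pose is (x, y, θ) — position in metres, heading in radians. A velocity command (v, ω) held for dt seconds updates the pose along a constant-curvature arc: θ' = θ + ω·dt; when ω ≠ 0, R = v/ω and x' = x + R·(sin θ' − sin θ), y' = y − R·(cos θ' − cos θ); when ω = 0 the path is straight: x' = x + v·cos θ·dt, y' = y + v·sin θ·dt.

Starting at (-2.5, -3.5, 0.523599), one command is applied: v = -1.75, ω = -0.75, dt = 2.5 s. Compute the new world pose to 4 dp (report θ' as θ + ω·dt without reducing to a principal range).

(-5.9441, -1.9871, -1.3514)

θ' = 0.5236 + -0.75·2.5 = -1.3514
R = v/ω = -1.75/-0.75 = 2.3333
x' = -2.5 + 2.3333·(sin -1.3514 − sin 0.5236) = -5.9441
y' = -3.5 − 2.3333·(cos -1.3514 − cos 0.5236) = -1.9871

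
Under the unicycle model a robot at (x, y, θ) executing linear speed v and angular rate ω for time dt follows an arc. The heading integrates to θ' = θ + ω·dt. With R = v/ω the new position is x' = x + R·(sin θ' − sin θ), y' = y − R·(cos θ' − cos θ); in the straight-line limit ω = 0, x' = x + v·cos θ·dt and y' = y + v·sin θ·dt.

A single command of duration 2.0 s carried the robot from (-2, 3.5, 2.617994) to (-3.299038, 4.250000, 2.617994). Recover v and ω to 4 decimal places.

v = 0.7500, ω = 0.0000

Δθ = 2.617994 − 2.617994 = 0.000000
ω = Δθ/dt = 0.000000/2.0 = 0.0000
ω = 0 → v = (Δx·cos θ + Δy·sin θ)/dt = 0.7500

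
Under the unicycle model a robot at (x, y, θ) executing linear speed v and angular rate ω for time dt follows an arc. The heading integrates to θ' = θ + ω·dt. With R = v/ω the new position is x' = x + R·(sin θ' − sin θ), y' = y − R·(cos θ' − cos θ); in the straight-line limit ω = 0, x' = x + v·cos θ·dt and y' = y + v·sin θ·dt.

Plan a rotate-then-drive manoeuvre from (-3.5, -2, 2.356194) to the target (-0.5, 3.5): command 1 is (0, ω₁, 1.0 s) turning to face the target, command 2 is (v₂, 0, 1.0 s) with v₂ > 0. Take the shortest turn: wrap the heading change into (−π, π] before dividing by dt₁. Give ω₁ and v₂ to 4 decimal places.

ω₁ = -1.2847, v₂ = 6.2650

heading to target = atan2(3.5−-2, -0.5−-3.5) = 1.0714
Δθ = wrap(1.0714 − 2.3562) = -1.2847; ω₁ = Δθ/dt₁ = -1.2847
distance = √((-0.5−-3.5)² + (3.5−-2)²) = 6.2650; v₂ = distance/dt₂ = 6.2650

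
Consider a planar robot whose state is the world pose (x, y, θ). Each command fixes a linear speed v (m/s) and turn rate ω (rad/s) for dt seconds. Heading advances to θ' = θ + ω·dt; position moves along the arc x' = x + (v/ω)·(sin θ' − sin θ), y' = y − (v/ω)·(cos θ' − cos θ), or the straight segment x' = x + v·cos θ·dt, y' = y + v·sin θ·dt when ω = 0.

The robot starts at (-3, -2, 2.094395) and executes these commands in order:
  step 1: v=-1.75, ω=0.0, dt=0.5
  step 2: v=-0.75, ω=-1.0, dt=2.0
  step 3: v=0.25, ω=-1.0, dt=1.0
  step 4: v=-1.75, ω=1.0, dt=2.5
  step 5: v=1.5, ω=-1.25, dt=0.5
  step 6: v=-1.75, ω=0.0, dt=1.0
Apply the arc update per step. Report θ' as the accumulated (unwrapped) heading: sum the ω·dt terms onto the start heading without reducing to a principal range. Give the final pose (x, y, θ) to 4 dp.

step 1: θ'=2.0944 (straight) → pose (-2.5625, -2.7578, 2.0944)
step 2: θ'=0.0944 (R=0.7500) → pose (-3.1413, -3.8794, 0.0944)
step 3: θ'=-0.9056 (R=-0.2500) → pose (-2.9211, -3.9740, -0.9056)
step 4: θ'=1.5944 (R=-1.7500) → pose (-6.0475, -5.0954, 1.5944)
step 5: θ'=0.9694 (R=-1.2000) → pose (-5.8373, -4.3882, 0.9694)
step 6: θ'=0.9694 (straight) → pose (-6.8274, -5.8311, 0.9694)

(-6.8274, -5.8311, 0.9694)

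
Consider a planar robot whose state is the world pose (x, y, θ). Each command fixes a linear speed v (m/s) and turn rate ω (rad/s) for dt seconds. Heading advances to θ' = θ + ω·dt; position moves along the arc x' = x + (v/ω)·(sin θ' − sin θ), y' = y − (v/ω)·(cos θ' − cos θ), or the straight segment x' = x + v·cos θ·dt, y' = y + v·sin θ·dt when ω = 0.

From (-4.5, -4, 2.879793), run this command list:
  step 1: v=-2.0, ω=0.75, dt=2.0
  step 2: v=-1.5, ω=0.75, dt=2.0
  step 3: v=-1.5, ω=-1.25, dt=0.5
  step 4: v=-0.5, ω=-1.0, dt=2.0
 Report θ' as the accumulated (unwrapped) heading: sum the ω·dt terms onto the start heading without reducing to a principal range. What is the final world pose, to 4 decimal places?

step 1: θ'=4.3798 (R=-2.6667) → pose (-1.2893, -2.2949, 4.3798)
step 2: θ'=5.8798 (R=-2.0000) → pose (-2.3946, 0.1976, 5.8798)
step 3: θ'=5.2548 (R=1.2000) → pose (-2.9513, 0.6819, 5.2548)
step 4: θ'=3.2548 (R=0.5000) → pose (-2.5796, 1.4368, 3.2548)

(-2.5796, 1.4368, 3.2548)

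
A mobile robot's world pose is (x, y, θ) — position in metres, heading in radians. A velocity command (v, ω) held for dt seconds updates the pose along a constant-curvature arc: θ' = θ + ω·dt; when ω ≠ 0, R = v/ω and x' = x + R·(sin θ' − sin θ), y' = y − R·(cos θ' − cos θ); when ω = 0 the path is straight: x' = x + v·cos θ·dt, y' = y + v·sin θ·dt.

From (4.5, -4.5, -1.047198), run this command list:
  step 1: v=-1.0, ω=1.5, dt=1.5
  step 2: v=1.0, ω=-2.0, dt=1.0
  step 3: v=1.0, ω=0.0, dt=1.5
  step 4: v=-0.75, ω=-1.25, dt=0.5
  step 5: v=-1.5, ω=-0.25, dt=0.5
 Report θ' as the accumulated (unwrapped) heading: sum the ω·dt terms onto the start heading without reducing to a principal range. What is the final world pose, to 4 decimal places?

(4.9443, -4.4200, -1.5472)

step 1: θ'=1.2028 (R=-0.6667) → pose (3.3006, -4.5935, 1.2028)
step 2: θ'=-0.7972 (R=-0.5000) → pose (4.1248, -4.4240, -0.7972)
step 3: θ'=-0.7972 (straight) → pose (5.1729, -5.4971, -0.7972)
step 4: θ'=-1.4222 (R=0.6000) → pose (5.0088, -5.1667, -1.4222)
step 5: θ'=-1.5472 (R=6.0000) → pose (4.9443, -4.4200, -1.5472)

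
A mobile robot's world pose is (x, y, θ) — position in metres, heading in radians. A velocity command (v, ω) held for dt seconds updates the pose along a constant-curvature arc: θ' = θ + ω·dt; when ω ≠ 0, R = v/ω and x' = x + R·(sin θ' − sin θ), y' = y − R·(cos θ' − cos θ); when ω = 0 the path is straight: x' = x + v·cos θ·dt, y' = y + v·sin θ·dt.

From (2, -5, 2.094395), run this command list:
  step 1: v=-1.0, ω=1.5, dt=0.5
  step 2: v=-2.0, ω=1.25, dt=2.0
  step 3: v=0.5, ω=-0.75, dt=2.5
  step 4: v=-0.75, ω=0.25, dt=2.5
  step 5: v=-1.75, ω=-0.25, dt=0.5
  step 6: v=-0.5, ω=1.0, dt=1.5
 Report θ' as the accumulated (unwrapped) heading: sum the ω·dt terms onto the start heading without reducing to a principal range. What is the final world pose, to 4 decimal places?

(5.8430, -1.3907, 5.4694)

step 1: θ'=2.8444 (R=-0.6667) → pose (2.3821, -5.3041, 2.8444)
step 2: θ'=5.3444 (R=-1.6000) → pose (4.1416, -2.8290, 5.3444)
step 3: θ'=3.4694 (R=-0.6667) → pose (3.8184, -3.8540, 3.4694)
step 4: θ'=4.0944 (R=-3.0000) → pose (5.2976, -2.7520, 4.0944)
step 5: θ'=3.9694 (R=7.0000) → pose (5.8478, -2.0723, 3.9694)
step 6: θ'=5.4694 (R=-0.5000) → pose (5.8430, -1.3907, 5.4694)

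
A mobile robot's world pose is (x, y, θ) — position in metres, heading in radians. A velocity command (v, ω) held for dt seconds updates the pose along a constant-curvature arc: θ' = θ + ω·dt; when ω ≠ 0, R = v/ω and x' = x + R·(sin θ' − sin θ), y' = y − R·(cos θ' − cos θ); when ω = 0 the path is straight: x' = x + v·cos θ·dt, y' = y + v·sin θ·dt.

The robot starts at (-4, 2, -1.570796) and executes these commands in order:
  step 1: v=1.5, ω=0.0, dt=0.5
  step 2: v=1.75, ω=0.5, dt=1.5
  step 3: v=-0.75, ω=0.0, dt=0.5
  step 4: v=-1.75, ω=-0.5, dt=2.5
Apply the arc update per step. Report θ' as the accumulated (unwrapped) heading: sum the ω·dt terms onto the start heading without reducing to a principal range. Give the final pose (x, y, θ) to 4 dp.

step 1: θ'=-1.5708 (straight) → pose (-4.0000, 1.2500, -1.5708)
step 2: θ'=-0.8208 (R=3.5000) → pose (-3.0609, -1.1357, -0.8208)
step 3: θ'=-0.8208 (straight) → pose (-3.3165, -0.8614, -0.8208)
step 4: θ'=-2.0708 (R=3.5000) → pose (-3.8272, 3.2024, -2.0708)

(-3.8272, 3.2024, -2.0708)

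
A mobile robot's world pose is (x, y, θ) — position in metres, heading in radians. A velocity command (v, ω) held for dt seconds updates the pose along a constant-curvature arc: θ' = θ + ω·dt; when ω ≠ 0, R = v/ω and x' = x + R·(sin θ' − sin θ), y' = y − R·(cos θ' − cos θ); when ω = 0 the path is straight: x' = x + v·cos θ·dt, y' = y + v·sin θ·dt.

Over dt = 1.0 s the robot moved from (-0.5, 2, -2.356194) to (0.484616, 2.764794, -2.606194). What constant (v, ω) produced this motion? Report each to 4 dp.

Δθ = -2.606194 − -2.356194 = -0.250000
ω = Δθ/dt = -0.250000/1.0 = -0.2500
R = Δx/(sin θ' − sin θ) = 5.0000
v = R·ω = 5.0000·-0.2500 = -1.2500

v = -1.2500, ω = -0.2500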